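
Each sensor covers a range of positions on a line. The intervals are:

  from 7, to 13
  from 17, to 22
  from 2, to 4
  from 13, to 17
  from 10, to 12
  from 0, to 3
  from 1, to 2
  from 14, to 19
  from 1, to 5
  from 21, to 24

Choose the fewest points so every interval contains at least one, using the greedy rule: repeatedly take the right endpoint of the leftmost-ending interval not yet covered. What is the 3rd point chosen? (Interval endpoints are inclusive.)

17

Sort by right endpoint; whenever an interval is uncovered, place a point at its right end.
By right end: [1,2]  [0,3]  [2,4]  [1,5]  [10,12]  [7,13]  [13,17]  [14,19]  [17,22]  [21,24]
[1,2] uncovered → point at 2; [10,12] uncovered → point at 12; [13,17] uncovered → point at 17; [21,24] uncovered → point at 24.
Points: 2, 12, 17, 24 (4 total).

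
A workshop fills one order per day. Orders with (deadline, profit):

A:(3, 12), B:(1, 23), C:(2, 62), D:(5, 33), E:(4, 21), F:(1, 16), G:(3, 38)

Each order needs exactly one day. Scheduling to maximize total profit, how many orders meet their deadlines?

5

Sort by profit descending; place each in the latest free slot ≤ its deadline.
Profit order: C=62 G=38 D=33 B=23 E=21 F=16 A=12
Assign: C→slot 2, G→slot 3, D→slot 5, B→slot 1, E→slot 4, F skipped, A skipped.
Slots: [1:B] [2:C] [3:G] [4:E] [5:D]
5 of 7 scheduled.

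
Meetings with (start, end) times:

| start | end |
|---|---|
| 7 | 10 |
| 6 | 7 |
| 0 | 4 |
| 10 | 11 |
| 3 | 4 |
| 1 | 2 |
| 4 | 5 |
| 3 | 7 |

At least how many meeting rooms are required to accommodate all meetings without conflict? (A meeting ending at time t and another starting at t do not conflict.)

3

Count concurrent intervals with a sweep; the peak is the room count.
Events (time:±→running): 0:+→1 1:+→2 2:-→1 3:+→2 3:+→3 … peak 3.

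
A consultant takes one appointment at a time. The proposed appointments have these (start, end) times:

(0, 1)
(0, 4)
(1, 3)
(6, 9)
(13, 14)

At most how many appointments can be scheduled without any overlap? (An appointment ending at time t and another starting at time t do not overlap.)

Sort by end time and greedily take each interval whose start is ≥ the last chosen end.
By end time: (0,1), (1,3), (0,4), (6,9), (13,14).
Pick (0,1); next start ≥ 1 → (1,3); next start ≥ 3 → (6,9); next start ≥ 9 → (13,14).
Selected 4 appointments.

4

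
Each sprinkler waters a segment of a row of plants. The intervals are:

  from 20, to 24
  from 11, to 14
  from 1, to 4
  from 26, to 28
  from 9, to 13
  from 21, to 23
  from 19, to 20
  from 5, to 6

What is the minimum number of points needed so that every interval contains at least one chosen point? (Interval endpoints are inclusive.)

6

By right end: [1,4]  [5,6]  [9,13]  [11,14]  [19,20]  [21,23]  [20,24]  [26,28]
[1,4] uncovered → point at 4; [5,6] uncovered → point at 6; [9,13] uncovered → point at 13; [19,20] uncovered → point at 20; [21,23] uncovered → point at 23; [26,28] uncovered → point at 28.
Points: 4, 6, 13, 20, 23, 28 (6 total).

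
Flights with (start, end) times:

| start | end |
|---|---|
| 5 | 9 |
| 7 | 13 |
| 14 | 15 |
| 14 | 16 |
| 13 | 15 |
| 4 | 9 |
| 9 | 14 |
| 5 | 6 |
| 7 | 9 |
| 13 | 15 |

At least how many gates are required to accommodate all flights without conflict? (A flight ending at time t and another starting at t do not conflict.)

starts: [4, 5, 5, 7, 7, 9, 13, 13, 14, 14]
ends:   [6, 9, 9, 9, 13, 14, 15, 15, 15, 16]
s4→1 s5→2 s5→3 e6→2 s7→3 s7→4  — peak 4.

4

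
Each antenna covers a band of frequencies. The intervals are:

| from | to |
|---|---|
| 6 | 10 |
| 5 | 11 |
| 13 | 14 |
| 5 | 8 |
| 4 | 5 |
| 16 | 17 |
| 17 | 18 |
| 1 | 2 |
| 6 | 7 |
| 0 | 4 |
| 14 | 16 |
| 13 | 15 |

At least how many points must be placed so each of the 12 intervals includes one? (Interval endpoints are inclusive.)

5

Sort by right endpoint; whenever an interval is uncovered, place a point at its right end.
Sorted: [1,2] [0,4] [4,5] [6,7] [5,8] [6,10] [5,11] [13,14] [13,15] [14,16] [16,17] [17,18]
{[1,2],[0,4]} hit by 2; {[4,5]} hit by 5; {[6,7],[5,8],[6,10],[5,11]} hit by 7; {[13,14],[13,15],[14,16]} hit by 14; {[16,17],[17,18]} hit by 17.
Points: 2, 5, 7, 14, 17 (5 total).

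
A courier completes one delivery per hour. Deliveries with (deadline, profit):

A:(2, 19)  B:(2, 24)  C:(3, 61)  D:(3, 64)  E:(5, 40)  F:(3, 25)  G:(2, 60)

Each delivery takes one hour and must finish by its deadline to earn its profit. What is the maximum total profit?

By profit: D(d3,64), C(d3,61), G(d2,60), E(d5,40), F(d3,25), B(d2,24), A(d2,19)
D→slot 3; C→slot 2; G→slot 1; E→slot 5; F skipped; B skipped; A skipped.
Profit = 60 + 61 + 64 + 40 = 225

225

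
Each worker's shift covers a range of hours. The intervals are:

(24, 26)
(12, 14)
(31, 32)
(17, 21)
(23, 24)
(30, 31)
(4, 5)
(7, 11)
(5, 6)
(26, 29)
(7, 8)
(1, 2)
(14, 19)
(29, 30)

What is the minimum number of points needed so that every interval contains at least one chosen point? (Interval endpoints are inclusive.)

Process intervals by earliest right end; each time one isn't hit yet, stab at its right endpoint.
Sorted: [1,2] [4,5] [5,6] [7,8] [7,11] [12,14] [14,19] [17,21] [23,24] [24,26] [26,29] [29,30] [30,31] [31,32]
{[1,2]} hit by 2; {[4,5],[5,6]} hit by 5; {[7,8],[7,11]} hit by 8; {[12,14],[14,19]} hit by 14; {[17,21]} hit by 21; {[23,24],[24,26]} hit by 24; {[26,29],[29,30]} hit by 29; {[30,31],[31,32]} hit by 31.
Points: 2, 5, 8, 14, 21, 24, 29, 31 (8 total).

8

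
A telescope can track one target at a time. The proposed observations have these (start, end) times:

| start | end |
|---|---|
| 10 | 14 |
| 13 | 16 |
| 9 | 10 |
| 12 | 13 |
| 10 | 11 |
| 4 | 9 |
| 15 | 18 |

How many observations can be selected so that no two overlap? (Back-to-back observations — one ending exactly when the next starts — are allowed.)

5

Sort by end time and greedily take each interval whose start is ≥ the last chosen end.
Sorted by end: (4,9)  (9,10)  (10,11)  (12,13)  (10,14)  (13,16)  (15,18)
take (4,9); take (9,10); take (10,11); take (12,13); skip (10,14); take (13,16).
Selected 5 observations.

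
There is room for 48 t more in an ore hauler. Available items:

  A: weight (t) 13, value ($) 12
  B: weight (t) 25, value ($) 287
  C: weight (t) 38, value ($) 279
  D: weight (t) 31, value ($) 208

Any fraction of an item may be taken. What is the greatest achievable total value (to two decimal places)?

Sort by value per unit weight and fill in that order.
Ratios (sorted): B 11.48, C 7.34, D 6.71, A 0.92
take B (25 @ 287); take 23/38 of C → 168.87. Capacity used 48/48.
Total value = 455.87

455.87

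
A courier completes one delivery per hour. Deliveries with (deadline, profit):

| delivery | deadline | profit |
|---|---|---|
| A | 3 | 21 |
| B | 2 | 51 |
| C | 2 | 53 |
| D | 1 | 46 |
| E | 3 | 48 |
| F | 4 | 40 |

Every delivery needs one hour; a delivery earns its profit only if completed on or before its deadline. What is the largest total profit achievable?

Sort by profit descending; place each in the latest free slot ≤ its deadline.
By profit: C(d2,53), B(d2,51), E(d3,48), D(d1,46), F(d4,40), A(d3,21)
C→slot 2; B→slot 1; E→slot 3; D skipped; F→slot 4; A skipped.
Profit = 51 + 53 + 48 + 40 = 192

192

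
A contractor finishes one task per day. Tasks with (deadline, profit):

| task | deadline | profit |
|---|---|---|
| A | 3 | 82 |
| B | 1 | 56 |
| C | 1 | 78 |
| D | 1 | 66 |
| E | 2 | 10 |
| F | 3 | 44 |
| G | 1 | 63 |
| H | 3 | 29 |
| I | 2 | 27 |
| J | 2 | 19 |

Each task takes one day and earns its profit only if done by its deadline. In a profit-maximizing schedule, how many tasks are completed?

3

Take jobs in profit order; each goes to the latest open slot no later than its deadline.
By profit: A(d3,82), C(d1,78), D(d1,66), G(d1,63), B(d1,56), F(d3,44), H(d3,29), I(d2,27), J(d2,19), E(d2,10)
A→slot 3; C→slot 1; D skipped; G skipped; B skipped; F→slot 2; H skipped; I skipped; J skipped; E skipped.
3 of 10 scheduled.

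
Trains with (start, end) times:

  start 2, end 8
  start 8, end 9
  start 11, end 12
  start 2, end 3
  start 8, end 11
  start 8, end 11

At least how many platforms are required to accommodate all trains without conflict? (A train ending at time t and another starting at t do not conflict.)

Events (time:±→running): 2:+→1 2:+→2 3:-→1 8:-→0 8:+→1 8:+→2 8:+→3 … peak 3.

3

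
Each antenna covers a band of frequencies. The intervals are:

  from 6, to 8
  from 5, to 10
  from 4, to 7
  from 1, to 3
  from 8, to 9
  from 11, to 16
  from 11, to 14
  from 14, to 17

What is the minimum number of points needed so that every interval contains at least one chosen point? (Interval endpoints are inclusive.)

By right end: [1,3]  [4,7]  [6,8]  [8,9]  [5,10]  [11,14]  [11,16]  [14,17]
[1,3] uncovered → point at 3; [4,7] uncovered → point at 7; [8,9] uncovered → point at 9; [11,14] uncovered → point at 14.
Points: 3, 7, 9, 14 (4 total).

4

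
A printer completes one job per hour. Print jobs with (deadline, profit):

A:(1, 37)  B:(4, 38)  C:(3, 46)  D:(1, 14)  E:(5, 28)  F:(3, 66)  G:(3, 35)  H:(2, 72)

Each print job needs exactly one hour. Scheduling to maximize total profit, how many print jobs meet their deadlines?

By profit: H(d2,72), F(d3,66), C(d3,46), B(d4,38), A(d1,37), G(d3,35), E(d5,28), D(d1,14)
H→slot 2; F→slot 3; C→slot 1; B→slot 4; A skipped; G skipped; E→slot 5; D skipped.
5 of 8 scheduled.

5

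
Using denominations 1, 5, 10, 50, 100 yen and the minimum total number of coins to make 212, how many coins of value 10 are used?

Greedy: take as many of the largest coin as possible, then repeat with the remainder.
212 − 2×100→12 − 1×10→2 − 2×1→0
Count of 10: 1

1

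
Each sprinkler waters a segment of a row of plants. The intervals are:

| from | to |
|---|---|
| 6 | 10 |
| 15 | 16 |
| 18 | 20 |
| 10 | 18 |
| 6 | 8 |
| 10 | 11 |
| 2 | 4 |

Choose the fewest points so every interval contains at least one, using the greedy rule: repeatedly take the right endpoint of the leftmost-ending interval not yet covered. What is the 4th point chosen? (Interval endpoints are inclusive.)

Sort by right endpoint; whenever an interval is uncovered, place a point at its right end.
By right end: [2,4]  [6,8]  [6,10]  [10,11]  [15,16]  [10,18]  [18,20]
[2,4] uncovered → point at 4; [6,8] uncovered → point at 8; [10,11] uncovered → point at 11; [15,16] uncovered → point at 16; [18,20] uncovered → point at 20.
Points: 4, 8, 11, 16, 20 (5 total).

16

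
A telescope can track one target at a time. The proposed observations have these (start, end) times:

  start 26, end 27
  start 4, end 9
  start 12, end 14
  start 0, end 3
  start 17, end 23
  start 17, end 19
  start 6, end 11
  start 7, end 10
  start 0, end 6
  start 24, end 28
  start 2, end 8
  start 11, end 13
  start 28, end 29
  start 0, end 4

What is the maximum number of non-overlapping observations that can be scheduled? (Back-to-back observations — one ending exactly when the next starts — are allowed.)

6

Order by finish time; keep every interval that doesn't clash with the previous kept one.
By end time: (0,3), (0,4), (0,6), (2,8), (4,9), (7,10), (6,11), (11,13), (12,14), (17,19), (17,23), (26,27), (24,28), (28,29).
Pick (0,3); next start ≥ 3 → (4,9); next start ≥ 9 → (11,13); next start ≥ 13 → (17,19); next start ≥ 19 → (26,27); next start ≥ 27 → (28,29).
Selected 6 observations.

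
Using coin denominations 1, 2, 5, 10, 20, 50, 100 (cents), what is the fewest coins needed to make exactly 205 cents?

3

Greedy: take as many of the largest coin as possible, then repeat with the remainder.
205 − 2×100→5 − 1×5→0
Total coins = 2 + 1 = 3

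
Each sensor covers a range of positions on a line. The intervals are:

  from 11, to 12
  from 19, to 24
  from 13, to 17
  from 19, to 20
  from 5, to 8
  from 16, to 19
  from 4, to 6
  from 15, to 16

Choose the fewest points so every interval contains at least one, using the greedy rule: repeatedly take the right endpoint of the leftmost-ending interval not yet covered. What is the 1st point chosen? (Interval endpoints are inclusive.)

6

Sort by right endpoint; whenever an interval is uncovered, place a point at its right end.
By right end: [4,6]  [5,8]  [11,12]  [15,16]  [13,17]  [16,19]  [19,20]  [19,24]
[4,6] uncovered → point at 6; [11,12] uncovered → point at 12; [15,16] uncovered → point at 16; [19,20] uncovered → point at 20.
Points: 6, 12, 16, 20 (4 total).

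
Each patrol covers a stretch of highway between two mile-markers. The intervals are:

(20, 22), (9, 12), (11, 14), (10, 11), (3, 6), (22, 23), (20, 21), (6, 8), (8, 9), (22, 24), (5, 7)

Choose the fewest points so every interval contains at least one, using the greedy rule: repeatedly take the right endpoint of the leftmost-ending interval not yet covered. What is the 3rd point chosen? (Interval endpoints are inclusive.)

11

By right end: [3,6]  [5,7]  [6,8]  [8,9]  [10,11]  [9,12]  [11,14]  [20,21]  [20,22]  [22,23]  [22,24]
[3,6] uncovered → point at 6; [8,9] uncovered → point at 9; [10,11] uncovered → point at 11; [20,21] uncovered → point at 21; [22,23] uncovered → point at 23.
Points: 6, 9, 11, 21, 23 (5 total).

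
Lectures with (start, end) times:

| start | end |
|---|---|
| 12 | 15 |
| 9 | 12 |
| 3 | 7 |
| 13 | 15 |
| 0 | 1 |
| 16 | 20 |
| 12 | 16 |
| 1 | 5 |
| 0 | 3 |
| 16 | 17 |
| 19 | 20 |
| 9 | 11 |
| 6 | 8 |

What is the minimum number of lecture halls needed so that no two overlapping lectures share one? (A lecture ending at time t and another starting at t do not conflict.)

The answer is the maximum number of intervals overlapping at any instant.
starts: [0, 0, 1, 3, 6, 9, 9, 12, 12, 13, 16, 16, 19]
ends:   [1, 3, 5, 7, 8, 11, 12, 15, 15, 16, 17, 20, 20]
s0→1 s0→2 e1→1 s1→2 e3→1 s3→2 e5→1 s6→2 e7→1 e8→0 s9→1 s9→2 e11→1 e12→0 s12→1 s12→2 s13→3  — peak 3.

3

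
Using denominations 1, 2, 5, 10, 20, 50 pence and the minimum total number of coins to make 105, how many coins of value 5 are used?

1

Greedy: take as many of the largest coin as possible, then repeat with the remainder.
105 = 2×50 + 1×5
Count of 5: 1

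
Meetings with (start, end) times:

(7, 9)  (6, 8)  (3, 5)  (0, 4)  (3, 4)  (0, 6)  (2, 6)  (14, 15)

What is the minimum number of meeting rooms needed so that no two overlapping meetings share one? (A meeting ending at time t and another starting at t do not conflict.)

Count concurrent intervals with a sweep; the peak is the room count.
Events (time:±→running): 0:+→1 0:+→2 2:+→3 3:+→4 3:+→5 … peak 5.

5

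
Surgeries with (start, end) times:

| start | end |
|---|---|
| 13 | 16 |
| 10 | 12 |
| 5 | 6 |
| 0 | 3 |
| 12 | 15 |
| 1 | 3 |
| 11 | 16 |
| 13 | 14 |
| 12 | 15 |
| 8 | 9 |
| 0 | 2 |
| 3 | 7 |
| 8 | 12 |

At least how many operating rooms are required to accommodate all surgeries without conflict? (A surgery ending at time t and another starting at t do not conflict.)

The answer is the maximum number of intervals overlapping at any instant.
starts: [0, 0, 1, 3, 5, 8, 8, 10, 11, 12, 12, 13, 13]
ends:   [2, 3, 3, 6, 7, 9, 12, 12, 14, 15, 15, 16, 16]
s0→1 s0→2 s1→3 e2→2 e3→1 e3→0 s3→1 s5→2 e6→1 e7→0 s8→1 s8→2 e9→1 s10→2 s11→3 e12→2 e12→1 s12→2 s12→3 s13→4 s13→5  — peak 5.

5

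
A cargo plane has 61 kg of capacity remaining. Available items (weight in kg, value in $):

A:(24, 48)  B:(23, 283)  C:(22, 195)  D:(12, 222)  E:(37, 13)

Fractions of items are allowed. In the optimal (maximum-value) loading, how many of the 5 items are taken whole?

Ratios (sorted): D 18.50, B 12.30, C 8.86, A 2.00, E 0.35
take D (12 @ 222); take B (23 @ 283); take C (22 @ 195); take 4/24 of A → 8.00. Capacity used 61/61.
3 item(s) taken whole; one partial (take 4/24 of A).

3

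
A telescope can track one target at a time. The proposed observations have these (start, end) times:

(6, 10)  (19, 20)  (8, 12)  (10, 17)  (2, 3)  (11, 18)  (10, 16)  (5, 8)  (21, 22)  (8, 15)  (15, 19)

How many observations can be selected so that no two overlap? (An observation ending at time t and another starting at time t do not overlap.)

Sort by end time and greedily take each interval whose start is ≥ the last chosen end.
Sorted by end: (2,3)  (5,8)  (6,10)  (8,12)  (8,15)  (10,16)  (10,17)  (11,18)  (15,19)  (19,20)  (21,22)
take (2,3); take (5,8); skip (6,10); take (8,12); skip (8,15); skip (10,16); skip (11,18); take (15,19); take (19,20); take (21,22).
Selected 6 observations.

6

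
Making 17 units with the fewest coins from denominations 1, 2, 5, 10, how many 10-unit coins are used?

Greedy: take as many of the largest coin as possible, then repeat with the remainder.
17 = 1×10 + 1×5 + 1×2
Count of 10: 1

1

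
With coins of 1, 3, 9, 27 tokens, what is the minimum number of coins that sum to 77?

7

77 = 2×27 + 2×9 + 1×3 + 2×1
Total coins = 2 + 2 + 1 + 2 = 7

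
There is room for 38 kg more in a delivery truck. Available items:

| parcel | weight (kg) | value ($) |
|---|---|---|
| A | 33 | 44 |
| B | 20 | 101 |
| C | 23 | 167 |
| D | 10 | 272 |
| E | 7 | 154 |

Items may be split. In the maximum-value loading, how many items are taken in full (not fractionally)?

Sort by value per unit weight and fill in that order.
Order: D (272/10=27.20) > E (154/7=22.00) > C (167/23=7.26) > B (101/20=5.05) > A (44/33=1.33)
Fill: take D (10 @ 272) → take E (7 @ 154) → take 21/23 of C → 152.48; 38/38 used.
2 item(s) taken whole; one partial (take 21/23 of C).

2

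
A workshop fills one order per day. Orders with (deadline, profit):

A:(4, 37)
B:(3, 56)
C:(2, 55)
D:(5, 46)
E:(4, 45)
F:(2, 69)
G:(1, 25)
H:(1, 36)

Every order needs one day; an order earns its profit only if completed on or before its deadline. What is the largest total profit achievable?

271

Sort by profit descending; place each in the latest free slot ≤ its deadline.
By profit: F(d2,69), B(d3,56), C(d2,55), D(d5,46), E(d4,45), A(d4,37), H(d1,36), G(d1,25)
F→slot 2; B→slot 3; C→slot 1; D→slot 5; E→slot 4; A skipped; H skipped; G skipped.
Profit = 55 + 69 + 56 + 45 + 46 = 271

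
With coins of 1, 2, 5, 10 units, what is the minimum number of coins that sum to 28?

28 − 2×10→8 − 1×5→3 − 1×2→1 − 1×1→0
Total coins = 2 + 1 + 1 + 1 = 5

5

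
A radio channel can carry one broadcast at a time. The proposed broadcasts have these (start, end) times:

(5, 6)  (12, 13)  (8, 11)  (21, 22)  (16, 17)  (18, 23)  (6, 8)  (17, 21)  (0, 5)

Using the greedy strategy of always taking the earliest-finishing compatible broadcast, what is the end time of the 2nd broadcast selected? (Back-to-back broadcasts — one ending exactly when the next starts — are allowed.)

6

Sort by end time and greedily take each interval whose start is ≥ the last chosen end.
Sorted by end: (0,5)  (5,6)  (6,8)  (8,11)  (12,13)  (16,17)  (17,21)  (21,22)  (18,23)
take (0,5); take (5,6); take (6,8); take (8,11); take (12,13); take (16,17); take (17,21); take (21,22); skip (18,23).
Selected: (0,5) (5,6) (6,8) (8,11) (12,13) (16,17) (17,21) (21,22)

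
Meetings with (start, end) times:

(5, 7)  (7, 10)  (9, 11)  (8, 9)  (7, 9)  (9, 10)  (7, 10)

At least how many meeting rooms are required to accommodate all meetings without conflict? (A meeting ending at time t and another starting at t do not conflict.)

4

The answer is the maximum number of intervals overlapping at any instant.
Events (time:±→running): 5:+→1 7:-→0 7:+→1 7:+→2 7:+→3 8:+→4 … peak 4.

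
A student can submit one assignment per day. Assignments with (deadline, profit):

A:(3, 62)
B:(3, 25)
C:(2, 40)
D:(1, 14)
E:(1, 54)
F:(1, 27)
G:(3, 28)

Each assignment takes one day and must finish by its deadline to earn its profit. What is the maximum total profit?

Take jobs in profit order; each goes to the latest open slot no later than its deadline.
Profit order: A=62 E=54 C=40 G=28 F=27 B=25 D=14
Assign: A→slot 3, E→slot 1, C→slot 2, G skipped, F skipped, B skipped, D skipped.
Slots: [1:E] [2:C] [3:A]
Profit = 54 + 40 + 62 = 156

156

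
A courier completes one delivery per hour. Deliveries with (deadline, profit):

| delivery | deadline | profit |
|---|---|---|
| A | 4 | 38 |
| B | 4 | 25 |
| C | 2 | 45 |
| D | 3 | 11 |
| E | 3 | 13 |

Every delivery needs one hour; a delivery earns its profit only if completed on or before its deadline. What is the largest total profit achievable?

Sort by profit descending; place each in the latest free slot ≤ its deadline.
By profit: C(d2,45), A(d4,38), B(d4,25), E(d3,13), D(d3,11)
C→slot 2; A→slot 4; B→slot 3; E→slot 1; D skipped.
Profit = 13 + 45 + 25 + 38 = 121

121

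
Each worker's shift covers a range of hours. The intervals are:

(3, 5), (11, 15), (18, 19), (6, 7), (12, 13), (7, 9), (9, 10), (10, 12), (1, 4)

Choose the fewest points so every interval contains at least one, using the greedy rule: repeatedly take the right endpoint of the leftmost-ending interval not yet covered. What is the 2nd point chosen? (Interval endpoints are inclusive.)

7

Sort by right endpoint; whenever an interval is uncovered, place a point at its right end.
Sorted: [1,4] [3,5] [6,7] [7,9] [9,10] [10,12] [12,13] [11,15] [18,19]
{[1,4],[3,5]} hit by 4; {[6,7],[7,9]} hit by 7; {[9,10],[10,12]} hit by 10; {[12,13],[11,15]} hit by 13; {[18,19]} hit by 19.
Points: 4, 7, 10, 13, 19 (5 total).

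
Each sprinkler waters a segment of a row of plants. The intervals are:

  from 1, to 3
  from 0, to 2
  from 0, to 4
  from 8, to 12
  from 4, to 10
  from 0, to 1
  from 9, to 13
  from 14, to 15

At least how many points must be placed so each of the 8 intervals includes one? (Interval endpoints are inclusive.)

By right end: [0,1]  [0,2]  [1,3]  [0,4]  [4,10]  [8,12]  [9,13]  [14,15]
[0,1] uncovered → point at 1; [4,10] uncovered → point at 10; [14,15] uncovered → point at 15.
Points: 1, 10, 15 (3 total).

3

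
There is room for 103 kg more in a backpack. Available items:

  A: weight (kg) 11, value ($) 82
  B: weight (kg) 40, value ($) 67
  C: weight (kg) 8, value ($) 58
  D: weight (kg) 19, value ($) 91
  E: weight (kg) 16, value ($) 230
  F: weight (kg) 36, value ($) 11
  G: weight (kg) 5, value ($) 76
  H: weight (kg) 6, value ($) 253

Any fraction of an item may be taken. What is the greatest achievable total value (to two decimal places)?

853.65

Ratios (sorted): H 42.17, G 15.20, E 14.38, A 7.45, C 7.25, D 4.79, B 1.68, F 0.31
take H (6 @ 253); take G (5 @ 76); take E (16 @ 230); take A (11 @ 82); take C (8 @ 58); take D (19 @ 91); take 38/40 of B → 63.65. Capacity used 103/103.
Total value = 853.65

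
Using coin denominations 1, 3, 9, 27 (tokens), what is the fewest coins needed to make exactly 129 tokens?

7

Use the largest denomination that fits, subtract, and repeat.
129 − 4×27→21 − 2×9→3 − 1×3→0
Total coins = 4 + 2 + 1 = 7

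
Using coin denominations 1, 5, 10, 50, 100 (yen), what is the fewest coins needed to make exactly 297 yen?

Use the largest denomination that fits, subtract, and repeat.
297 = 2×100 + 1×50 + 4×10 + 1×5 + 2×1
Total coins = 2 + 1 + 4 + 1 + 2 = 10

10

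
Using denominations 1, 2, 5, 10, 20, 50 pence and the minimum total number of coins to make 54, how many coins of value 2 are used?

54 − 1×50→4 − 2×2→0
Count of 2: 2

2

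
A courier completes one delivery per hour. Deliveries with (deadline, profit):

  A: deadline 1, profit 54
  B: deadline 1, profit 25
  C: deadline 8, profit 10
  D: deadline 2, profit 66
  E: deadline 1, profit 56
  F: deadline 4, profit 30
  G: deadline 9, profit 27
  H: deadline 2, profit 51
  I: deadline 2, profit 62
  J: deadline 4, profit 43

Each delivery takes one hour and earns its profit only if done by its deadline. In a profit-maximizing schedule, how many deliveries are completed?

6

Take jobs in profit order; each goes to the latest open slot no later than its deadline.
By profit: D(d2,66), I(d2,62), E(d1,56), A(d1,54), H(d2,51), J(d4,43), F(d4,30), G(d9,27), B(d1,25), C(d8,10)
D→slot 2; I→slot 1; E skipped; A skipped; H skipped; J→slot 4; F→slot 3; G→slot 9; B skipped; C→slot 8.
6 of 10 scheduled.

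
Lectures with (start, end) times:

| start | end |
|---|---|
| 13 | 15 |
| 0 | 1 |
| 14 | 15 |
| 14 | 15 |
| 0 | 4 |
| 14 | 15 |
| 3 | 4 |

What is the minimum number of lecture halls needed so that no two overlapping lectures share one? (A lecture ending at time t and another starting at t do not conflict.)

4

The answer is the maximum number of intervals overlapping at any instant.
Events (time:±→running): 0:+→1 0:+→2 1:-→1 3:+→2 4:-→1 4:-→0 13:+→1 14:+→2 14:+→3 14:+→4 … peak 4.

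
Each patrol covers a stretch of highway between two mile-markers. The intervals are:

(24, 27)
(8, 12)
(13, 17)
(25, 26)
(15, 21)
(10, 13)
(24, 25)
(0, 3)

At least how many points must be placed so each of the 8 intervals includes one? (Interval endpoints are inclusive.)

4

Process intervals by earliest right end; each time one isn't hit yet, stab at its right endpoint.
By right end: [0,3]  [8,12]  [10,13]  [13,17]  [15,21]  [24,25]  [25,26]  [24,27]
[0,3] uncovered → point at 3; [8,12] uncovered → point at 12; [13,17] uncovered → point at 17; [24,25] uncovered → point at 25.
Points: 3, 12, 17, 25 (4 total).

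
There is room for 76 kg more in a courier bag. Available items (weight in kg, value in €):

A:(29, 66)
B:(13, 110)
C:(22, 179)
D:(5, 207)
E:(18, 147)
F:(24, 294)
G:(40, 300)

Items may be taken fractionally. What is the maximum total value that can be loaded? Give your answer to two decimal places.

888.18

Order: D (207/5=41.40) > F (294/24=12.25) > B (110/13=8.46) > E (147/18=8.17) > C (179/22=8.14) > G (300/40=7.50) > A (66/29=2.28)
Fill: take D (5 @ 207) → take F (24 @ 294) → take B (13 @ 110) → take E (18 @ 147) → take 16/22 of C → 130.18; 76/76 used.
Total value = 888.18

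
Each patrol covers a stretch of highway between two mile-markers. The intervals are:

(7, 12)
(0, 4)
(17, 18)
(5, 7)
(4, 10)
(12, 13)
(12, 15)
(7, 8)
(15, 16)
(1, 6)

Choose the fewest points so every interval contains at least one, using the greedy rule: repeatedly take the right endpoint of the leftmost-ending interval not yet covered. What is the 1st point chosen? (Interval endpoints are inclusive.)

Sorted: [0,4] [1,6] [5,7] [7,8] [4,10] [7,12] [12,13] [12,15] [15,16] [17,18]
{[0,4],[1,6]} hit by 4; {[5,7],[7,8],[4,10],[7,12]} hit by 7; {[12,13],[12,15]} hit by 13; {[15,16]} hit by 16; {[17,18]} hit by 18.
Points: 4, 7, 13, 16, 18 (5 total).

4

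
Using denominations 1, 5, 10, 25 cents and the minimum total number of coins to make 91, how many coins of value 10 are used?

Greedy: take as many of the largest coin as possible, then repeat with the remainder.
91 − 3×25→16 − 1×10→6 − 1×5→1 − 1×1→0
Count of 10: 1

1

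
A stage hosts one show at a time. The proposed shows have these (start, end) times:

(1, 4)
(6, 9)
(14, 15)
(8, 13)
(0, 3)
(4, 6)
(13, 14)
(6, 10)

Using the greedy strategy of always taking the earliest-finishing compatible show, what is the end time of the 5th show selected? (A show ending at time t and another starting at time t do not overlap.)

15

Greedy by earliest finish: after sorting by end time, pick each interval compatible with the last pick.
By end time: (0,3), (1,4), (4,6), (6,9), (6,10), (8,13), (13,14), (14,15).
Pick (0,3); next start ≥ 3 → (4,6); next start ≥ 6 → (6,9); next start ≥ 9 → (13,14); next start ≥ 14 → (14,15).
Selected: (0,3) (4,6) (6,9) (13,14) (14,15)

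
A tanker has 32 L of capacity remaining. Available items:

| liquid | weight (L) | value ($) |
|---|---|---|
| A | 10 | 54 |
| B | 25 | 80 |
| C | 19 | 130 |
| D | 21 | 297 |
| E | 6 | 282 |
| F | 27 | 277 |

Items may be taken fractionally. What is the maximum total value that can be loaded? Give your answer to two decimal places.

630.30

Greedy by value/weight ratio, highest first.
Order: E (282/6=47.00) > D (297/21=14.14) > F (277/27=10.26) > C (130/19=6.84) > A (54/10=5.40) > B (80/25=3.20)
Fill: take E (6 @ 282) → take D (21 @ 297) → take 5/27 of F → 51.30; 32/32 used.
Total value = 630.30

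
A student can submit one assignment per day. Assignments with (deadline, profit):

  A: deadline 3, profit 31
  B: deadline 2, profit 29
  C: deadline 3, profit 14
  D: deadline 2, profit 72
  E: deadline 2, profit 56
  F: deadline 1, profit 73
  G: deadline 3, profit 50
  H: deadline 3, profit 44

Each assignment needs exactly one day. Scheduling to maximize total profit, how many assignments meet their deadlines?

Profit order: F=73 D=72 E=56 G=50 H=44 A=31 B=29 C=14
Assign: F→slot 1, D→slot 2, E skipped, G→slot 3, H skipped, A skipped, B skipped, C skipped.
Slots: [1:F] [2:D] [3:G]
3 of 8 scheduled.

3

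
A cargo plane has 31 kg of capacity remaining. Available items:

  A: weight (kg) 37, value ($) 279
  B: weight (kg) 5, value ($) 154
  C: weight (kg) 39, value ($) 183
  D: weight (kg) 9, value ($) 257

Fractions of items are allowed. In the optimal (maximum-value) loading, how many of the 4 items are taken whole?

2

Sort by value per unit weight and fill in that order.
Order: B (154/5=30.80) > D (257/9=28.56) > A (279/37=7.54) > C (183/39=4.69)
Fill: take B (5 @ 154) → take D (9 @ 257) → take 17/37 of A → 128.19; 31/31 used.
2 item(s) taken whole; one partial (take 17/37 of A).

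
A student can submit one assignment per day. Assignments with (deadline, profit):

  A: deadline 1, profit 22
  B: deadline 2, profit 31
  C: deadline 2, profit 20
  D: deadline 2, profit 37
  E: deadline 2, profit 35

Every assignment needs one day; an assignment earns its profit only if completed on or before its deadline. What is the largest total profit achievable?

By profit: D(d2,37), E(d2,35), B(d2,31), A(d1,22), C(d2,20)
D→slot 2; E→slot 1; B skipped; A skipped; C skipped.
Profit = 35 + 37 = 72

72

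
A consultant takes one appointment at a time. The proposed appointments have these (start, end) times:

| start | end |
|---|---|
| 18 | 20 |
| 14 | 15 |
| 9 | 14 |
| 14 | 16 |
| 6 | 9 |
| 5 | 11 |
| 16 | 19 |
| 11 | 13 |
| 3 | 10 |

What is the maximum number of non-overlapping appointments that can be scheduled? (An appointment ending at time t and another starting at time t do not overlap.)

Greedy by earliest finish: after sorting by end time, pick each interval compatible with the last pick.
Sorted by end: (6,9)  (3,10)  (5,11)  (11,13)  (9,14)  (14,15)  (14,16)  (16,19)  (18,20)
take (6,9); take (11,13); skip (9,14); take (14,15); take (16,19).
Selected 4 appointments.

4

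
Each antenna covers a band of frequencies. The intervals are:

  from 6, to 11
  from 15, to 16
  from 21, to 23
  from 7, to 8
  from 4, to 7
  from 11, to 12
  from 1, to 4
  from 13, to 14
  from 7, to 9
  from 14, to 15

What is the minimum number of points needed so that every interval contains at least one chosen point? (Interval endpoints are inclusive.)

Sorted: [1,4] [4,7] [7,8] [7,9] [6,11] [11,12] [13,14] [14,15] [15,16] [21,23]
{[1,4],[4,7]} hit by 4; {[7,8],[7,9],[6,11]} hit by 8; {[11,12]} hit by 12; {[13,14],[14,15]} hit by 14; {[15,16]} hit by 16; {[21,23]} hit by 23.
Points: 4, 8, 12, 14, 16, 23 (6 total).

6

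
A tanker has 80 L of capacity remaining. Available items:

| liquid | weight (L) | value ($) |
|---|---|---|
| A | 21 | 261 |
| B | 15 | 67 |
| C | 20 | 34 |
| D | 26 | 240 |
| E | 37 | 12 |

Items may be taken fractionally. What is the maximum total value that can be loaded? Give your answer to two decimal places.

598.60

Sort by value per unit weight and fill in that order.
Order: A (261/21=12.43) > D (240/26=9.23) > B (67/15=4.47) > C (34/20=1.70) > E (12/37=0.32)
Fill: take A (21 @ 261) → take D (26 @ 240) → take B (15 @ 67) → take 18/20 of C → 30.60; 80/80 used.
Total value = 598.60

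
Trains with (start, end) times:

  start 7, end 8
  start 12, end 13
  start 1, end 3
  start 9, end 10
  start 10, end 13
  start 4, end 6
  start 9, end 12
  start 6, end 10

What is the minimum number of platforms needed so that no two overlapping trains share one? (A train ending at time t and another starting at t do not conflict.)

3

The answer is the maximum number of intervals overlapping at any instant.
Events (time:±→running): 1:+→1 3:-→0 4:+→1 6:-→0 6:+→1 7:+→2 8:-→1 9:+→2 9:+→3 … peak 3.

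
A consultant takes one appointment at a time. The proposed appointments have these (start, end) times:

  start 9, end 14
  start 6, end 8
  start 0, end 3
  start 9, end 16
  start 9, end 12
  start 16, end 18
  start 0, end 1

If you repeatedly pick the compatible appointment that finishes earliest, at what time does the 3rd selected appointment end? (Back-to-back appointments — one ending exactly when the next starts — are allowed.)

Greedy by earliest finish: after sorting by end time, pick each interval compatible with the last pick.
By end time: (0,1), (0,3), (6,8), (9,12), (9,14), (9,16), (16,18).
Pick (0,1); next start ≥ 1 → (6,8); next start ≥ 8 → (9,12); next start ≥ 12 → (16,18).
Selected: (0,1) (6,8) (9,12) (16,18)

12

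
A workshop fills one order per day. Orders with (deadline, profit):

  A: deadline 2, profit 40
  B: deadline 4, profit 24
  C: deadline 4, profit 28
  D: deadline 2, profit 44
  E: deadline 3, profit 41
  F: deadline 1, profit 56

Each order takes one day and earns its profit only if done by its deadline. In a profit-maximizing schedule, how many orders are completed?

4

Profit order: F=56 D=44 E=41 A=40 C=28 B=24
Assign: F→slot 1, D→slot 2, E→slot 3, A skipped, C→slot 4, B skipped.
Slots: [1:F] [2:D] [3:E] [4:C]
4 of 6 scheduled.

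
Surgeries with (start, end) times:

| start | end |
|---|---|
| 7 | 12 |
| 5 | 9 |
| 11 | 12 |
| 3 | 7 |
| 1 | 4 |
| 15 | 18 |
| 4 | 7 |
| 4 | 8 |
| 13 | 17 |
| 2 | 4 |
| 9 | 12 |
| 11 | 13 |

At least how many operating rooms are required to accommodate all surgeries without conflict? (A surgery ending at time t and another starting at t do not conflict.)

4

Count concurrent intervals with a sweep; the peak is the room count.
starts: [1, 2, 3, 4, 4, 5, 7, 9, 11, 11, 13, 15]
ends:   [4, 4, 7, 7, 8, 9, 12, 12, 12, 13, 17, 18]
s1→1 s2→2 s3→3 e4→2 e4→1 s4→2 s4→3 s5→4  — peak 4.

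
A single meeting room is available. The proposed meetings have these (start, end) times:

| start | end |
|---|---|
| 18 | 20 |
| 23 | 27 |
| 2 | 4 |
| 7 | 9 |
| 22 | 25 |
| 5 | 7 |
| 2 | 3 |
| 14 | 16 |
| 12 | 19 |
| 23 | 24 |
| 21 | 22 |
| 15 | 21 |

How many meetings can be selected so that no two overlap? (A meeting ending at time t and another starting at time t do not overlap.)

By end time: (2,3), (2,4), (5,7), (7,9), (14,16), (12,19), (18,20), (15,21), (21,22), (23,24), (22,25), (23,27).
Pick (2,3); next start ≥ 3 → (5,7); next start ≥ 7 → (7,9); next start ≥ 9 → (14,16); next start ≥ 16 → (18,20); next start ≥ 20 → (21,22); next start ≥ 22 → (23,24).
Selected 7 meetings.

7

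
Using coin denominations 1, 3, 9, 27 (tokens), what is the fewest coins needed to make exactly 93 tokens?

5

Use the largest denomination that fits, subtract, and repeat.
93 = 3×27 + 1×9 + 1×3
Total coins = 3 + 1 + 1 = 5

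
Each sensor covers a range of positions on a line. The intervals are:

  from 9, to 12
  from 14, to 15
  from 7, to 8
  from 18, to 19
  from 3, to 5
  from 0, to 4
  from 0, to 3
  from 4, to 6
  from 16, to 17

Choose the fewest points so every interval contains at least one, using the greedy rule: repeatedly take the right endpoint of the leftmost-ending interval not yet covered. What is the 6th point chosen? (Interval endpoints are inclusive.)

17

Process intervals by earliest right end; each time one isn't hit yet, stab at its right endpoint.
By right end: [0,3]  [0,4]  [3,5]  [4,6]  [7,8]  [9,12]  [14,15]  [16,17]  [18,19]
[0,3] uncovered → point at 3; [4,6] uncovered → point at 6; [7,8] uncovered → point at 8; [9,12] uncovered → point at 12; [14,15] uncovered → point at 15; [16,17] uncovered → point at 17; [18,19] uncovered → point at 19.
Points: 3, 6, 8, 12, 15, 17, 19 (7 total).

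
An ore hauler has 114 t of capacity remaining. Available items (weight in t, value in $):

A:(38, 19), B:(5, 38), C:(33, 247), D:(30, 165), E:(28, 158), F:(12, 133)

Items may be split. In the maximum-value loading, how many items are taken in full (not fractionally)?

Sort by value per unit weight and fill in that order.
Order: F (133/12=11.08) > B (38/5=7.60) > C (247/33=7.48) > E (158/28=5.64) > D (165/30=5.50) > A (19/38=0.50)
Fill: take F (12 @ 133) → take B (5 @ 38) → take C (33 @ 247) → take E (28 @ 158) → take D (30 @ 165) → take 6/38 of A → 3.00; 114/114 used.
5 item(s) taken whole; one partial (take 6/38 of A).

5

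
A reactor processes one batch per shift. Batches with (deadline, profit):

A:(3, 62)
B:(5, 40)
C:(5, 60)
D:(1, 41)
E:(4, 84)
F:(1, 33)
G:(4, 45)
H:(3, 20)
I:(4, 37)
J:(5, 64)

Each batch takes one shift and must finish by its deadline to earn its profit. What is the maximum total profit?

Sort by profit descending; place each in the latest free slot ≤ its deadline.
Profit order: E=84 J=64 A=62 C=60 G=45 D=41 B=40 I=37 F=33 H=20
Assign: E→slot 4, J→slot 5, A→slot 3, C→slot 2, G→slot 1, D skipped, B skipped, I skipped, F skipped, H skipped.
Slots: [1:G] [2:C] [3:A] [4:E] [5:J]
Profit = 45 + 60 + 62 + 84 + 64 = 315

315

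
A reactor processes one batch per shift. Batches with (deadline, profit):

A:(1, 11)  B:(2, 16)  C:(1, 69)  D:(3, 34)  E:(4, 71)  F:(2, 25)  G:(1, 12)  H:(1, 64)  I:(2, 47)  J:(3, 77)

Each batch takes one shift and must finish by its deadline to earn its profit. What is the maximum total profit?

264

Take jobs in profit order; each goes to the latest open slot no later than its deadline.
By profit: J(d3,77), E(d4,71), C(d1,69), H(d1,64), I(d2,47), D(d3,34), F(d2,25), B(d2,16), G(d1,12), A(d1,11)
J→slot 3; E→slot 4; C→slot 1; H skipped; I→slot 2; D skipped; F skipped; B skipped; G skipped; A skipped.
Profit = 69 + 47 + 77 + 71 = 264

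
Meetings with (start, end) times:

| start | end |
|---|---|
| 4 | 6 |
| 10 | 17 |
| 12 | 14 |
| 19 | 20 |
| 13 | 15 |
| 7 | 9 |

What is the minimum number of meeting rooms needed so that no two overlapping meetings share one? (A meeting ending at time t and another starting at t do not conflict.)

starts: [4, 7, 10, 12, 13, 19]
ends:   [6, 9, 14, 15, 17, 20]
s4→1 e6→0 s7→1 e9→0 s10→1 s12→2 s13→3  — peak 3.

3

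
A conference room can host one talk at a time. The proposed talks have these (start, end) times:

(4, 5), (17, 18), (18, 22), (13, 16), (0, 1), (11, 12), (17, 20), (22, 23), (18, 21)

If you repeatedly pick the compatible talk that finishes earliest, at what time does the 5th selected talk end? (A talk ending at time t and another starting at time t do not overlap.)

18

Order by finish time; keep every interval that doesn't clash with the previous kept one.
By end time: (0,1), (4,5), (11,12), (13,16), (17,18), (17,20), (18,21), (18,22), (22,23).
Pick (0,1); next start ≥ 1 → (4,5); next start ≥ 5 → (11,12); next start ≥ 12 → (13,16); next start ≥ 16 → (17,18); next start ≥ 18 → (18,21); next start ≥ 21 → (22,23).
Selected: (0,1) (4,5) (11,12) (13,16) (17,18) (18,21) (22,23)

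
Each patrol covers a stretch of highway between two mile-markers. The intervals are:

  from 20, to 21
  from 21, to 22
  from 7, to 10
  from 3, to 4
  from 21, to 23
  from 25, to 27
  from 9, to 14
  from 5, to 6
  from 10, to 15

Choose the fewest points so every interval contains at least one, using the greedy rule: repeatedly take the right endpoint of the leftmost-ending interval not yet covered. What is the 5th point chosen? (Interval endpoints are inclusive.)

Sort by right endpoint; whenever an interval is uncovered, place a point at its right end.
By right end: [3,4]  [5,6]  [7,10]  [9,14]  [10,15]  [20,21]  [21,22]  [21,23]  [25,27]
[3,4] uncovered → point at 4; [5,6] uncovered → point at 6; [7,10] uncovered → point at 10; [20,21] uncovered → point at 21; [25,27] uncovered → point at 27.
Points: 4, 6, 10, 21, 27 (5 total).

27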